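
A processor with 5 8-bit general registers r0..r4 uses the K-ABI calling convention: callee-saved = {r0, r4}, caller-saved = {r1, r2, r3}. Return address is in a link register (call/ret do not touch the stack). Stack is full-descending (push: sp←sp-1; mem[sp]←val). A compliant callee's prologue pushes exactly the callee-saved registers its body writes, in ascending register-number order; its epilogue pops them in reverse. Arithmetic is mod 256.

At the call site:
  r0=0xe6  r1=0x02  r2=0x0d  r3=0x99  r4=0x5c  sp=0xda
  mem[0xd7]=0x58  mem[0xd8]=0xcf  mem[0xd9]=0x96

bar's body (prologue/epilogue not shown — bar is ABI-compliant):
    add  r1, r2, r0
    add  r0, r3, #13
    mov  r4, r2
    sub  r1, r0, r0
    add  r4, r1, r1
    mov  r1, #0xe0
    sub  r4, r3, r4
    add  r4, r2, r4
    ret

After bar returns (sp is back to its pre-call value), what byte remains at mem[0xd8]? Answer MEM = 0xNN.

prologue: push r0 -> mem[0xd9]=0xe6, sp=0xd9
prologue: push r4 -> mem[0xd8]=0x5c, sp=0xd8
body[0] add  r1, r2, r0 -> r1=0xf3
body[1] add  r0, r3, #13 -> r0=0xa6
body[2] mov  r4, r2 -> r4=0x0d
body[3] sub  r1, r0, r0 -> r1=0x00
body[4] add  r4, r1, r1 -> r4=0x00
body[5] mov  r1, #0xe0 -> r1=0xe0
body[6] sub  r4, r3, r4 -> r4=0x99
body[7] add  r4, r2, r4 -> r4=0xa6
epilogue: pop r4=0x5c, sp=0xd9
epilogue: pop r0=0xe6, sp=0xda
prologue pushed ['r0', 'r4'] at ['0xd9', '0xd8']

MEM = 0x5c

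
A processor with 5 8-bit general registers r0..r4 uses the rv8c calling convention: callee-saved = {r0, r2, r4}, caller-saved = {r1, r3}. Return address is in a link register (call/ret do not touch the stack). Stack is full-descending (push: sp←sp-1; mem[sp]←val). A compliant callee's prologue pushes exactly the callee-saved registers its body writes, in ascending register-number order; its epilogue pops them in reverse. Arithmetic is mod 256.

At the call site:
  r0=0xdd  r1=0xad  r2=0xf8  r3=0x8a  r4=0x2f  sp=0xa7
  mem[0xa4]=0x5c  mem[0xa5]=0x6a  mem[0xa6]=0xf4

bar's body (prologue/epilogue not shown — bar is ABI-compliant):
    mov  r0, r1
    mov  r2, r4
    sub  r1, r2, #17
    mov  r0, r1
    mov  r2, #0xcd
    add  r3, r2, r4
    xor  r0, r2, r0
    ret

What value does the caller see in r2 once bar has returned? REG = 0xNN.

REG = 0xf8

prologue: push r0 → mem[0xa6]=0xdd, sp=0xa6
prologue: push r2 → mem[0xa5]=0xf8, sp=0xa5
body[0] mov  r0, r1 → r0=0xad
body[1] mov  r2, r4 → r2=0x2f
body[2] sub  r1, r2, #17 → r1=0x1e
body[3] mov  r0, r1 → r0=0x1e
body[4] mov  r2, #0xcd → r2=0xcd
body[5] add  r3, r2, r4 → r3=0xfc
body[6] xor  r0, r2, r0 → r0=0xd3
epilogue: pop r2=0xf8, sp=0xa6
epilogue: pop r0=0xdd, sp=0xa7
r2 is callee-saved → restored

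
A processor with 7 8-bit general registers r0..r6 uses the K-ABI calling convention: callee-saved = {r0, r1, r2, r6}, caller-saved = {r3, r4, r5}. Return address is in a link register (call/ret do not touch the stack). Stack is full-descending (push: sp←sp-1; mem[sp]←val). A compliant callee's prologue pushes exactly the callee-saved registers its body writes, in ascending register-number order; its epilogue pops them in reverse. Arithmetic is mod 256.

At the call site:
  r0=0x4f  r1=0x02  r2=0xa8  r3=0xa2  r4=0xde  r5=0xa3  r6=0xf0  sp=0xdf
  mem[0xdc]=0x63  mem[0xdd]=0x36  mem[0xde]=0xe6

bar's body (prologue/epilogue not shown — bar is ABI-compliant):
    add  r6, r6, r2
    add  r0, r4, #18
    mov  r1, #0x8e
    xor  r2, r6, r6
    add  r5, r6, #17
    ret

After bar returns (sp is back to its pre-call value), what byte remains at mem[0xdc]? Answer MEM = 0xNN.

MEM = 0xa8

prologue: push r0 → mem[0xde]=0x4f, sp=0xde
prologue: push r1 → mem[0xdd]=0x02, sp=0xdd
prologue: push r2 → mem[0xdc]=0xa8, sp=0xdc
prologue: push r6 → mem[0xdb]=0xf0, sp=0xdb
body[0] add  r6, r6, r2 → r6=0x98
body[1] add  r0, r4, #18 → r0=0xf0
body[2] mov  r1, #0x8e → r1=0x8e
body[3] xor  r2, r6, r6 → r2=0x00
body[4] add  r5, r6, #17 → r5=0xa9
epilogue: pop r6=0xf0, sp=0xdc
epilogue: pop r2=0xa8, sp=0xdd
epilogue: pop r1=0x02, sp=0xde
epilogue: pop r0=0x4f, sp=0xdf
prologue pushed ['r0', 'r1', 'r2', 'r6'] at ['0xde', '0xdd', '0xdc', '0xdb']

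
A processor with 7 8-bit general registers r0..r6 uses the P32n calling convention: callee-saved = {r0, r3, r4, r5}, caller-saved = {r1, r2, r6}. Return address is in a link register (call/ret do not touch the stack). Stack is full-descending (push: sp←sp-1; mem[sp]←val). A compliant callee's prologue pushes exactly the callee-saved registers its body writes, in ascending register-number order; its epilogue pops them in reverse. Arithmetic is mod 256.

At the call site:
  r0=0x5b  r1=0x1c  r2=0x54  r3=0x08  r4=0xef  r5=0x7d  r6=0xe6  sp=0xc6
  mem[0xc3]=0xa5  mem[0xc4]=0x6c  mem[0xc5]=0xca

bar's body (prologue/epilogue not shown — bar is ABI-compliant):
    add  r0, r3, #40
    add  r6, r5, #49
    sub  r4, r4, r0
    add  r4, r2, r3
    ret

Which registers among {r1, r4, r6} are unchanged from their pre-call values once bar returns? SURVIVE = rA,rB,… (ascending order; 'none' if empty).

SURVIVE = r1,r4

prologue: push r0 -> mem[0xc5]=0x5b, sp=0xc5
prologue: push r4 -> mem[0xc4]=0xef, sp=0xc4
body[0] add  r0, r3, #40 -> r0=0x30
body[1] add  r6, r5, #49 -> r6=0xae
body[2] sub  r4, r4, r0 -> r4=0xbf
body[3] add  r4, r2, r3 -> r4=0x5c
epilogue: pop r4=0xef, sp=0xc5
epilogue: pop r0=0x5b, sp=0xc6
r1: caller-saved, written=False
r4: callee-saved, written=True
r6: caller-saved, written=True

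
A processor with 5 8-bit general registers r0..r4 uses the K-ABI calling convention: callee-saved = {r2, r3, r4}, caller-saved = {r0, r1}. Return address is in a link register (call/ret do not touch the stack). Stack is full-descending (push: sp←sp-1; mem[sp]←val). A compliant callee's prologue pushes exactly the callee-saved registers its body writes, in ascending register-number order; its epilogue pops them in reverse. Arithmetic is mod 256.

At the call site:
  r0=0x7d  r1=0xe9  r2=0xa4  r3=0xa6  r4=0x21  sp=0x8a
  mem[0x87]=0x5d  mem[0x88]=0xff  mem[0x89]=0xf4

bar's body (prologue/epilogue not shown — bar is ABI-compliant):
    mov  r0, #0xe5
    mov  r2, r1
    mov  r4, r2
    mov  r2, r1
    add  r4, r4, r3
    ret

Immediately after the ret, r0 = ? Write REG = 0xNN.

REG = 0xe5

prologue: push r2 -> mem[0x89]=0xa4, sp=0x89
prologue: push r4 -> mem[0x88]=0x21, sp=0x88
body[0] mov  r0, #0xe5 -> r0=0xe5
body[1] mov  r2, r1 -> r2=0xe9
body[2] mov  r4, r2 -> r4=0xe9
body[3] mov  r2, r1 -> r2=0xe9
body[4] add  r4, r4, r3 -> r4=0x8f
epilogue: pop r4=0x21, sp=0x89
epilogue: pop r2=0xa4, sp=0x8a
r0 is caller-saved -> body value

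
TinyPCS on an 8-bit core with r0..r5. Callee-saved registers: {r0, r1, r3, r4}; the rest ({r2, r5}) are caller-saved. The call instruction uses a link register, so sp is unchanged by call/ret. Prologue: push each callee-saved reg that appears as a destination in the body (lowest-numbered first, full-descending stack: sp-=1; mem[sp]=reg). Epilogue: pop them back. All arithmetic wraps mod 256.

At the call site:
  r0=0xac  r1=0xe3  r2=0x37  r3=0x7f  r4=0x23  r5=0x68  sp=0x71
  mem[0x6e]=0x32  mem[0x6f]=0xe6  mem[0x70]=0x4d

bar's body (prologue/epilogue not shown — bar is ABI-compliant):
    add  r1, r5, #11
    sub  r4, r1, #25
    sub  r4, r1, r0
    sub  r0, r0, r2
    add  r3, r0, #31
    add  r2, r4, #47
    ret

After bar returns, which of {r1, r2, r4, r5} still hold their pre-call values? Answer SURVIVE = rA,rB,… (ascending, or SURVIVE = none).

SURVIVE = r1,r4,r5

prologue: push r0 -> mem[0x70]=0xac, sp=0x70
prologue: push r1 -> mem[0x6f]=0xe3, sp=0x6f
prologue: push r3 -> mem[0x6e]=0x7f, sp=0x6e
prologue: push r4 -> mem[0x6d]=0x23, sp=0x6d
body[0] add  r1, r5, #11 -> r1=0x73
body[1] sub  r4, r1, #25 -> r4=0x5a
body[2] sub  r4, r1, r0 -> r4=0xc7
body[3] sub  r0, r0, r2 -> r0=0x75
body[4] add  r3, r0, #31 -> r3=0x94
body[5] add  r2, r4, #47 -> r2=0xf6
epilogue: pop r4=0x23, sp=0x6e
epilogue: pop r3=0x7f, sp=0x6f
epilogue: pop r1=0xe3, sp=0x70
epilogue: pop r0=0xac, sp=0x71
r1: callee-saved, written=True
r2: caller-saved, written=True
r4: callee-saved, written=True
r5: caller-saved, written=False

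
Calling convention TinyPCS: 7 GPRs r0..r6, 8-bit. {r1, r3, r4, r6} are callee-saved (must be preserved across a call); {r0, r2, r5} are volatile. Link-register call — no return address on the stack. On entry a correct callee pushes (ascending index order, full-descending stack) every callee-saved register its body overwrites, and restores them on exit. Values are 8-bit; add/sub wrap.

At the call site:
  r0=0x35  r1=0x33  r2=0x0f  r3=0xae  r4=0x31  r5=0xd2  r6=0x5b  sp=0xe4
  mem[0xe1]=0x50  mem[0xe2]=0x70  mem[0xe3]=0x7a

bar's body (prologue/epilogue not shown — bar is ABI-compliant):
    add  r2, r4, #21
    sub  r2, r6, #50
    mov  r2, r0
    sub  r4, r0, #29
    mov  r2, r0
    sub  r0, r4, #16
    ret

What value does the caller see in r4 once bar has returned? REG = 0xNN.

REG = 0x31

prologue: push r4 → mem[0xe3]=0x31, sp=0xe3
body[0] add  r2, r4, #21 → r2=0x46
body[1] sub  r2, r6, #50 → r2=0x29
body[2] mov  r2, r0 → r2=0x35
body[3] sub  r4, r0, #29 → r4=0x18
body[4] mov  r2, r0 → r2=0x35
body[5] sub  r0, r4, #16 → r0=0x08
epilogue: pop r4=0x31, sp=0xe4
r4 is callee-saved → restored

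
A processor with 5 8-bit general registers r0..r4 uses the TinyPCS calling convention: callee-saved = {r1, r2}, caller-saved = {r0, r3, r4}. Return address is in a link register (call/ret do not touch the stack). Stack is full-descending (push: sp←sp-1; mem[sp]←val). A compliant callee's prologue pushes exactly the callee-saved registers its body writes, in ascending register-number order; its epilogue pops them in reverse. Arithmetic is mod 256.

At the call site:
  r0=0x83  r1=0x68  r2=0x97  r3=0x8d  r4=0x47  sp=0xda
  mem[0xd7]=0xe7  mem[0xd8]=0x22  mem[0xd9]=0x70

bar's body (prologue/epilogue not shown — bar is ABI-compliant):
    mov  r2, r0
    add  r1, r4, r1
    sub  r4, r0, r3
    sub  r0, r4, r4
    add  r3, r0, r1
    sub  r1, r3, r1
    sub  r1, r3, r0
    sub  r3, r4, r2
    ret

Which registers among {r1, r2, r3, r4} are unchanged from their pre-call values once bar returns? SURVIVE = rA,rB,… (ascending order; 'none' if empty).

SURVIVE = r1,r2

prologue: push r1 -> mem[0xd9]=0x68, sp=0xd9
prologue: push r2 -> mem[0xd8]=0x97, sp=0xd8
body[0] mov  r2, r0 -> r2=0x83
body[1] add  r1, r4, r1 -> r1=0xaf
body[2] sub  r4, r0, r3 -> r4=0xf6
body[3] sub  r0, r4, r4 -> r0=0x00
body[4] add  r3, r0, r1 -> r3=0xaf
body[5] sub  r1, r3, r1 -> r1=0x00
body[6] sub  r1, r3, r0 -> r1=0xaf
body[7] sub  r3, r4, r2 -> r3=0x73
epilogue: pop r2=0x97, sp=0xd9
epilogue: pop r1=0x68, sp=0xda
r1: callee-saved, written=True
r2: callee-saved, written=True
r3: caller-saved, written=True
r4: caller-saved, written=True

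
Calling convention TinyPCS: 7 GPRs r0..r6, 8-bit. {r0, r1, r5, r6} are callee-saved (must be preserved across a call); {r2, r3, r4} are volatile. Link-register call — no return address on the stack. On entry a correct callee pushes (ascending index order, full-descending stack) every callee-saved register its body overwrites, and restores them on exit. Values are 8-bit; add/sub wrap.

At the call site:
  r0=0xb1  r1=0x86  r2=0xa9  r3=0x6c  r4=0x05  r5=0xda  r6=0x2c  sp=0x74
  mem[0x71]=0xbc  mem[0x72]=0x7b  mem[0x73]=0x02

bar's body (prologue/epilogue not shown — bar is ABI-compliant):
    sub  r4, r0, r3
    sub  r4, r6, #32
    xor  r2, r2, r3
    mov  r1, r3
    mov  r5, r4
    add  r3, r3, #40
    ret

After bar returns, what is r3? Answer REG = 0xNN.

prologue: push r1 → mem[0x73]=0x86, sp=0x73
prologue: push r5 → mem[0x72]=0xda, sp=0x72
body[0] sub  r4, r0, r3 → r4=0x45
body[1] sub  r4, r6, #32 → r4=0x0c
body[2] xor  r2, r2, r3 → r2=0xc5
body[3] mov  r1, r3 → r1=0x6c
body[4] mov  r5, r4 → r5=0x0c
body[5] add  r3, r3, #40 → r3=0x94
epilogue: pop r5=0xda, sp=0x73
epilogue: pop r1=0x86, sp=0x74
r3 is caller-saved → body value

REG = 0x94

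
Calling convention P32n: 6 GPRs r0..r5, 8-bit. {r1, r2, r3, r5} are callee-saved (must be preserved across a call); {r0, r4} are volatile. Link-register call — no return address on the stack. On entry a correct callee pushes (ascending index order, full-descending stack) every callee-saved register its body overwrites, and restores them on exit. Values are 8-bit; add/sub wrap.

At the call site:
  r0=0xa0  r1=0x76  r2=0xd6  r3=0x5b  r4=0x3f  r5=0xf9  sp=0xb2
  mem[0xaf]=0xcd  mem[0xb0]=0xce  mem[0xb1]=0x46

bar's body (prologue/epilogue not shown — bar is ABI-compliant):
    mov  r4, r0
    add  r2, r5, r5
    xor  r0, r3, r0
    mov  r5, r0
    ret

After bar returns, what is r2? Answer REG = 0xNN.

prologue: push r2 -> mem[0xb1]=0xd6, sp=0xb1
prologue: push r5 -> mem[0xb0]=0xf9, sp=0xb0
body[0] mov  r4, r0 -> r4=0xa0
body[1] add  r2, r5, r5 -> r2=0xf2
body[2] xor  r0, r3, r0 -> r0=0xfb
body[3] mov  r5, r0 -> r5=0xfb
epilogue: pop r5=0xf9, sp=0xb1
epilogue: pop r2=0xd6, sp=0xb2
r2 is callee-saved -> restored

REG = 0xd6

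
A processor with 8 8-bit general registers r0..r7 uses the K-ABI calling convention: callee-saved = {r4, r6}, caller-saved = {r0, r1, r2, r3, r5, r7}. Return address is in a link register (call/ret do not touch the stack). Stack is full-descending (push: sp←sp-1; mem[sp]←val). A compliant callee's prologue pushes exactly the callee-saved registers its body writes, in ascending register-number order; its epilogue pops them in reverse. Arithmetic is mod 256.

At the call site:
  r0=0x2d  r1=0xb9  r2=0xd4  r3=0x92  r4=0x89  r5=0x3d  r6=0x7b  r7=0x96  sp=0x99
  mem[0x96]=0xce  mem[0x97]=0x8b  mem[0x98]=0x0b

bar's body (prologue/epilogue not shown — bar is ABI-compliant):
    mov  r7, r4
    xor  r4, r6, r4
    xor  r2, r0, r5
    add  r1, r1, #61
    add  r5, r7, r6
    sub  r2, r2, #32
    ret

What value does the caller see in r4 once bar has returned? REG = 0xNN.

prologue: push r4 → mem[0x98]=0x89, sp=0x98
body[0] mov  r7, r4 → r7=0x89
body[1] xor  r4, r6, r4 → r4=0xf2
body[2] xor  r2, r0, r5 → r2=0x10
body[3] add  r1, r1, #61 → r1=0xf6
body[4] add  r5, r7, r6 → r5=0x04
body[5] sub  r2, r2, #32 → r2=0xf0
epilogue: pop r4=0x89, sp=0x99
r4 is callee-saved → restored

REG = 0x89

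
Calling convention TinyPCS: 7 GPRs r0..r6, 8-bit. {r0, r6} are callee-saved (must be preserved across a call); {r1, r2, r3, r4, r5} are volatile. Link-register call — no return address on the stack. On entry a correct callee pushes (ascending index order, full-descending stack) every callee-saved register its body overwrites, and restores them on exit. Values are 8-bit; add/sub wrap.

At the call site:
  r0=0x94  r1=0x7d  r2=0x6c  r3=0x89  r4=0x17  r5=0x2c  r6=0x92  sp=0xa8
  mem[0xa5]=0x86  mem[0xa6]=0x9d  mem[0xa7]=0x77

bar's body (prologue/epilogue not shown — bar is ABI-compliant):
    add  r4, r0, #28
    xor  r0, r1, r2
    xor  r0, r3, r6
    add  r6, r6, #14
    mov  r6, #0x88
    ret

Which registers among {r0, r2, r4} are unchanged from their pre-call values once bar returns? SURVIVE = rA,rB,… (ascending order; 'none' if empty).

SURVIVE = r0,r2

prologue: push r0 → mem[0xa7]=0x94, sp=0xa7
prologue: push r6 → mem[0xa6]=0x92, sp=0xa6
body[0] add  r4, r0, #28 → r4=0xb0
body[1] xor  r0, r1, r2 → r0=0x11
body[2] xor  r0, r3, r6 → r0=0x1b
body[3] add  r6, r6, #14 → r6=0xa0
body[4] mov  r6, #0x88 → r6=0x88
epilogue: pop r6=0x92, sp=0xa7
epilogue: pop r0=0x94, sp=0xa8
r0: callee-saved, written=True
r2: caller-saved, written=False
r4: caller-saved, written=True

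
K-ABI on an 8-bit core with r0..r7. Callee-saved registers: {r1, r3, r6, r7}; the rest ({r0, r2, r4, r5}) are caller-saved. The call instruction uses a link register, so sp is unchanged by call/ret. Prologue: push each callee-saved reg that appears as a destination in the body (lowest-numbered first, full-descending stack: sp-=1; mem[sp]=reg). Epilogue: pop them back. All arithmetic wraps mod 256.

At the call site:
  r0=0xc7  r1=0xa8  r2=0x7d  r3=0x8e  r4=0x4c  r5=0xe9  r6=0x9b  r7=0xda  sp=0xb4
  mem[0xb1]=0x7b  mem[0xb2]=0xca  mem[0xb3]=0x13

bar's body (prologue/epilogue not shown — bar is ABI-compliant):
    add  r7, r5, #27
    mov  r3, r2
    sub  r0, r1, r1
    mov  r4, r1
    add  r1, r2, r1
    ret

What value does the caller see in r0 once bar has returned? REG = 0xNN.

prologue: push r1 → mem[0xb3]=0xa8, sp=0xb3
prologue: push r3 → mem[0xb2]=0x8e, sp=0xb2
prologue: push r7 → mem[0xb1]=0xda, sp=0xb1
body[0] add  r7, r5, #27 → r7=0x04
body[1] mov  r3, r2 → r3=0x7d
body[2] sub  r0, r1, r1 → r0=0x00
body[3] mov  r4, r1 → r4=0xa8
body[4] add  r1, r2, r1 → r1=0x25
epilogue: pop r7=0xda, sp=0xb2
epilogue: pop r3=0x8e, sp=0xb3
epilogue: pop r1=0xa8, sp=0xb4
r0 is caller-saved → body value

REG = 0x00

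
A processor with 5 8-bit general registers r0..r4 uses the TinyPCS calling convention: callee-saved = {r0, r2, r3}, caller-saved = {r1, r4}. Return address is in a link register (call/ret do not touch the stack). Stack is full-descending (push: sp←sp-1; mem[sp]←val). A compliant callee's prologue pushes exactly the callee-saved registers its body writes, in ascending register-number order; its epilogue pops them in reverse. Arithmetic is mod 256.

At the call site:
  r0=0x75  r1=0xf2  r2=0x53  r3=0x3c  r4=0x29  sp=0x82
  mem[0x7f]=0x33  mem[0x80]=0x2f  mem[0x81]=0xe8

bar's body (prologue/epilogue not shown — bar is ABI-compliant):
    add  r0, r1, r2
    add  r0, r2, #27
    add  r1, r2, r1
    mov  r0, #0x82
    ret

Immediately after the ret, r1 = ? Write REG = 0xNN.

prologue: push r0 -> mem[0x81]=0x75, sp=0x81
body[0] add  r0, r1, r2 -> r0=0x45
body[1] add  r0, r2, #27 -> r0=0x6e
body[2] add  r1, r2, r1 -> r1=0x45
body[3] mov  r0, #0x82 -> r0=0x82
epilogue: pop r0=0x75, sp=0x82
r1 is caller-saved -> body value

REG = 0x45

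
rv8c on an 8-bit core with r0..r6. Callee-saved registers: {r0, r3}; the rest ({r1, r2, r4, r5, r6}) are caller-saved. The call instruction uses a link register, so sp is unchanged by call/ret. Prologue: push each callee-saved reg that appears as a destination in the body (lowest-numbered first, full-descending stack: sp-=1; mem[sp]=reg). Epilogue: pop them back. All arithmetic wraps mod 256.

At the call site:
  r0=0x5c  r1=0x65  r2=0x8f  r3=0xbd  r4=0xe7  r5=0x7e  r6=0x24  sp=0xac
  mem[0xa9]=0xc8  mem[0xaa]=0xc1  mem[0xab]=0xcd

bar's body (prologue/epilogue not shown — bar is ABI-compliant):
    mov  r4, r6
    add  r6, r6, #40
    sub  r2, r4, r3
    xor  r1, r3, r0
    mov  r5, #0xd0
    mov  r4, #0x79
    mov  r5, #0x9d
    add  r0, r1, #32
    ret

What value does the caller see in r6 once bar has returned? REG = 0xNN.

prologue: push r0 → mem[0xab]=0x5c, sp=0xab
body[0] mov  r4, r6 → r4=0x24
body[1] add  r6, r6, #40 → r6=0x4c
body[2] sub  r2, r4, r3 → r2=0x67
body[3] xor  r1, r3, r0 → r1=0xe1
body[4] mov  r5, #0xd0 → r5=0xd0
body[5] mov  r4, #0x79 → r4=0x79
body[6] mov  r5, #0x9d → r5=0x9d
body[7] add  r0, r1, #32 → r0=0x01
epilogue: pop r0=0x5c, sp=0xac
r6 is caller-saved → body value

REG = 0x4c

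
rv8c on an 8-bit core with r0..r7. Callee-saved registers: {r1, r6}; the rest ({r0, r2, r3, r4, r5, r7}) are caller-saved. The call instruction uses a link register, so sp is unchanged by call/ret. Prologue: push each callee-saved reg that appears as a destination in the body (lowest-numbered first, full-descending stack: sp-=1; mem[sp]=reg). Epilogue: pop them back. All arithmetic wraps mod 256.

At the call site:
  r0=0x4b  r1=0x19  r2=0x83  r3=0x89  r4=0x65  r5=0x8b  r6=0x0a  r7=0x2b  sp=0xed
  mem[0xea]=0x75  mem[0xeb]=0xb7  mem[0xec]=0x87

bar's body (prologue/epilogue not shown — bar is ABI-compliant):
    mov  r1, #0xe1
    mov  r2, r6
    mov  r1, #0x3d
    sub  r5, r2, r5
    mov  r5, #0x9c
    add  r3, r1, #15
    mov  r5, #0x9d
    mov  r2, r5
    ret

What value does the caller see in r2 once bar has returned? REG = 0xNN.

REG = 0x9d

prologue: push r1 → mem[0xec]=0x19, sp=0xec
body[0] mov  r1, #0xe1 → r1=0xe1
body[1] mov  r2, r6 → r2=0x0a
body[2] mov  r1, #0x3d → r1=0x3d
body[3] sub  r5, r2, r5 → r5=0x7f
body[4] mov  r5, #0x9c → r5=0x9c
body[5] add  r3, r1, #15 → r3=0x4c
body[6] mov  r5, #0x9d → r5=0x9d
body[7] mov  r2, r5 → r2=0x9d
epilogue: pop r1=0x19, sp=0xed
r2 is caller-saved → body value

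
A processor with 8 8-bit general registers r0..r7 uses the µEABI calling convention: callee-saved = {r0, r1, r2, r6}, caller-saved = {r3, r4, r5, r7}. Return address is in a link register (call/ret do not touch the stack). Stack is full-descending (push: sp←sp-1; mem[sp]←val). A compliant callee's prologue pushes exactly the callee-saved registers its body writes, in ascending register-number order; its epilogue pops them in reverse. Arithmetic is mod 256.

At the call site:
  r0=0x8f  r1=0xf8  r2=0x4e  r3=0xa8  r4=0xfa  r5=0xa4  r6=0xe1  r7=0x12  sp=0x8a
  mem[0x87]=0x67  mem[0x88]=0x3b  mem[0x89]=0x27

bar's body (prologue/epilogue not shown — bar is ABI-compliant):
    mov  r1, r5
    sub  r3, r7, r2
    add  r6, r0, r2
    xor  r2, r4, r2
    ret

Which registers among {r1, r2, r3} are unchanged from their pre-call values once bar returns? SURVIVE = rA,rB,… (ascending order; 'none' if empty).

SURVIVE = r1,r2

prologue: push r1 -> mem[0x89]=0xf8, sp=0x89
prologue: push r2 -> mem[0x88]=0x4e, sp=0x88
prologue: push r6 -> mem[0x87]=0xe1, sp=0x87
body[0] mov  r1, r5 -> r1=0xa4
body[1] sub  r3, r7, r2 -> r3=0xc4
body[2] add  r6, r0, r2 -> r6=0xdd
body[3] xor  r2, r4, r2 -> r2=0xb4
epilogue: pop r6=0xe1, sp=0x88
epilogue: pop r2=0x4e, sp=0x89
epilogue: pop r1=0xf8, sp=0x8a
r1: callee-saved, written=True
r2: callee-saved, written=True
r3: caller-saved, written=True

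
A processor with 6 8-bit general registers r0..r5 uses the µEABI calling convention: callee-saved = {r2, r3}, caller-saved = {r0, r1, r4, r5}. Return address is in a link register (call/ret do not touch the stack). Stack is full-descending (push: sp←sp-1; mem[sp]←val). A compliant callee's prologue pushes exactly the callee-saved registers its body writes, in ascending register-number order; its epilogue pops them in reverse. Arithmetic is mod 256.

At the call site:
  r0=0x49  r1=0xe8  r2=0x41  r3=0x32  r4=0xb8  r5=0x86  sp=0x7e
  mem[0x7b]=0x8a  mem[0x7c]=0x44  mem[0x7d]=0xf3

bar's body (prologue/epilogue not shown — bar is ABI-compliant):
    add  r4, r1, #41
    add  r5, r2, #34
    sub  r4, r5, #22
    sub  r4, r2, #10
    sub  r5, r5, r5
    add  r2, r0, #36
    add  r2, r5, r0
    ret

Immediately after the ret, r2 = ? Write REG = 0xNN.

prologue: push r2 → mem[0x7d]=0x41, sp=0x7d
body[0] add  r4, r1, #41 → r4=0x11
body[1] add  r5, r2, #34 → r5=0x63
body[2] sub  r4, r5, #22 → r4=0x4d
body[3] sub  r4, r2, #10 → r4=0x37
body[4] sub  r5, r5, r5 → r5=0x00
body[5] add  r2, r0, #36 → r2=0x6d
body[6] add  r2, r5, r0 → r2=0x49
epilogue: pop r2=0x41, sp=0x7e
r2 is callee-saved → restored

REG = 0x41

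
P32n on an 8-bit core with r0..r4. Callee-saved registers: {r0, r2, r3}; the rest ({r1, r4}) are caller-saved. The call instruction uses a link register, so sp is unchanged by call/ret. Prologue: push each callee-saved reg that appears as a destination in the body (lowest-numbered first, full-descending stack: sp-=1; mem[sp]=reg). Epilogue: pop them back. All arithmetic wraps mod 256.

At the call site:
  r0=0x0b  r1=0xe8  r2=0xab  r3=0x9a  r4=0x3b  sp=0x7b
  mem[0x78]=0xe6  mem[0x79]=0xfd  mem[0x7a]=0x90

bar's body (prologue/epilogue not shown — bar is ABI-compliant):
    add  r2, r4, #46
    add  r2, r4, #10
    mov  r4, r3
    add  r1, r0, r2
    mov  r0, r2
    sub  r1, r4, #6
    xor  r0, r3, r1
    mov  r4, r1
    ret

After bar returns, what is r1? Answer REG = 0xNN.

REG = 0x94

prologue: push r0 -> mem[0x7a]=0x0b, sp=0x7a
prologue: push r2 -> mem[0x79]=0xab, sp=0x79
body[0] add  r2, r4, #46 -> r2=0x69
body[1] add  r2, r4, #10 -> r2=0x45
body[2] mov  r4, r3 -> r4=0x9a
body[3] add  r1, r0, r2 -> r1=0x50
body[4] mov  r0, r2 -> r0=0x45
body[5] sub  r1, r4, #6 -> r1=0x94
body[6] xor  r0, r3, r1 -> r0=0x0e
body[7] mov  r4, r1 -> r4=0x94
epilogue: pop r2=0xab, sp=0x7a
epilogue: pop r0=0x0b, sp=0x7b
r1 is caller-saved -> body value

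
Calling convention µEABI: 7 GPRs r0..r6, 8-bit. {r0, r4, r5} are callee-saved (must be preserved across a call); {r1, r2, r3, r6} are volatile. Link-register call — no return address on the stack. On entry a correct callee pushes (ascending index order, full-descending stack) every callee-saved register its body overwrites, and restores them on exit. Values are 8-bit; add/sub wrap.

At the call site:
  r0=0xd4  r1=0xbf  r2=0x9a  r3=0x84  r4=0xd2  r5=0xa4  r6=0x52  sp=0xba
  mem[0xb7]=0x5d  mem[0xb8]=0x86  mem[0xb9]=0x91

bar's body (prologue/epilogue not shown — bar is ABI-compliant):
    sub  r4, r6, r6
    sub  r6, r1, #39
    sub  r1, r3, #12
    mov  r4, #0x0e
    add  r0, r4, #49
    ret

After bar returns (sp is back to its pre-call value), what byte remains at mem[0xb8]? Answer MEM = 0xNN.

MEM = 0xd2

prologue: push r0 -> mem[0xb9]=0xd4, sp=0xb9
prologue: push r4 -> mem[0xb8]=0xd2, sp=0xb8
body[0] sub  r4, r6, r6 -> r4=0x00
body[1] sub  r6, r1, #39 -> r6=0x98
body[2] sub  r1, r3, #12 -> r1=0x78
body[3] mov  r4, #0x0e -> r4=0x0e
body[4] add  r0, r4, #49 -> r0=0x3f
epilogue: pop r4=0xd2, sp=0xb9
epilogue: pop r0=0xd4, sp=0xba
prologue pushed ['r0', 'r4'] at ['0xb9', '0xb8']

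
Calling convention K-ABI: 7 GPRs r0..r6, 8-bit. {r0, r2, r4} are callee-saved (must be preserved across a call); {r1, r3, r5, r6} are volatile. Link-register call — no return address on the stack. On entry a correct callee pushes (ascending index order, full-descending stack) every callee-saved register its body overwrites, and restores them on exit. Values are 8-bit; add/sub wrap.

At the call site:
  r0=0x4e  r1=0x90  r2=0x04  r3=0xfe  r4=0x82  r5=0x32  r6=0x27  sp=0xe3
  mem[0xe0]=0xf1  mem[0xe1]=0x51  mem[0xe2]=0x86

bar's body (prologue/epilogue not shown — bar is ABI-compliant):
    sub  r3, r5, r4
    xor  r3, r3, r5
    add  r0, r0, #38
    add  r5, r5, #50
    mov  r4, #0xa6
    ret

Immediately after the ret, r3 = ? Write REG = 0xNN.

prologue: push r0 -> mem[0xe2]=0x4e, sp=0xe2
prologue: push r4 -> mem[0xe1]=0x82, sp=0xe1
body[0] sub  r3, r5, r4 -> r3=0xb0
body[1] xor  r3, r3, r5 -> r3=0x82
body[2] add  r0, r0, #38 -> r0=0x74
body[3] add  r5, r5, #50 -> r5=0x64
body[4] mov  r4, #0xa6 -> r4=0xa6
epilogue: pop r4=0x82, sp=0xe2
epilogue: pop r0=0x4e, sp=0xe3
r3 is caller-saved -> body value

REG = 0x82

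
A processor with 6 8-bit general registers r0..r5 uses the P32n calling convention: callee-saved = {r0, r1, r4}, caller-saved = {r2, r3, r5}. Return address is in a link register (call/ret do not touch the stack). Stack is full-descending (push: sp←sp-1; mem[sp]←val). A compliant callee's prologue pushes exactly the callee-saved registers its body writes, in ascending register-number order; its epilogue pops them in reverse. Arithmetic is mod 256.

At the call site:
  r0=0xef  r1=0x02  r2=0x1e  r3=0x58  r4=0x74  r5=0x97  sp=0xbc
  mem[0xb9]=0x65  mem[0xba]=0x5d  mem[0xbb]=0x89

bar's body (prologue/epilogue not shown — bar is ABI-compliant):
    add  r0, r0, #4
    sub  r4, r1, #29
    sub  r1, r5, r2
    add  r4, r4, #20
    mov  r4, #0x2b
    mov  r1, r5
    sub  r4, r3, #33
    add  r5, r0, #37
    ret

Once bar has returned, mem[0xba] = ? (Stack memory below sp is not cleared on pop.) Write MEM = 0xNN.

prologue: push r0 -> mem[0xbb]=0xef, sp=0xbb
prologue: push r1 -> mem[0xba]=0x02, sp=0xba
prologue: push r4 -> mem[0xb9]=0x74, sp=0xb9
body[0] add  r0, r0, #4 -> r0=0xf3
body[1] sub  r4, r1, #29 -> r4=0xe5
body[2] sub  r1, r5, r2 -> r1=0x79
body[3] add  r4, r4, #20 -> r4=0xf9
body[4] mov  r4, #0x2b -> r4=0x2b
body[5] mov  r1, r5 -> r1=0x97
body[6] sub  r4, r3, #33 -> r4=0x37
body[7] add  r5, r0, #37 -> r5=0x18
epilogue: pop r4=0x74, sp=0xba
epilogue: pop r1=0x02, sp=0xbb
epilogue: pop r0=0xef, sp=0xbc
prologue pushed ['r0', 'r1', 'r4'] at ['0xbb', '0xba', '0xb9']

MEM = 0x02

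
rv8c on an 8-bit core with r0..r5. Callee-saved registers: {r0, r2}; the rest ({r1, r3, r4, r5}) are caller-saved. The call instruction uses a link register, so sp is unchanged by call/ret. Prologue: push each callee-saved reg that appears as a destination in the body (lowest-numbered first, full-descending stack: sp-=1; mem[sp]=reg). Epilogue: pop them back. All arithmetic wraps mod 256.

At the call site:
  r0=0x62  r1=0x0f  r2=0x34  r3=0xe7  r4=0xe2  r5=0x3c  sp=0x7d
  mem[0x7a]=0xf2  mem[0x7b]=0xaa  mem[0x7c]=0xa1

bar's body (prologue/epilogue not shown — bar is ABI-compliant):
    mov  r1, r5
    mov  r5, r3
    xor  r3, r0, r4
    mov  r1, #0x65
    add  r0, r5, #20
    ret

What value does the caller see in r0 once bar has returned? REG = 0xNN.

REG = 0x62

prologue: push r0 -> mem[0x7c]=0x62, sp=0x7c
body[0] mov  r1, r5 -> r1=0x3c
body[1] mov  r5, r3 -> r5=0xe7
body[2] xor  r3, r0, r4 -> r3=0x80
body[3] mov  r1, #0x65 -> r1=0x65
body[4] add  r0, r5, #20 -> r0=0xfb
epilogue: pop r0=0x62, sp=0x7d
r0 is callee-saved -> restored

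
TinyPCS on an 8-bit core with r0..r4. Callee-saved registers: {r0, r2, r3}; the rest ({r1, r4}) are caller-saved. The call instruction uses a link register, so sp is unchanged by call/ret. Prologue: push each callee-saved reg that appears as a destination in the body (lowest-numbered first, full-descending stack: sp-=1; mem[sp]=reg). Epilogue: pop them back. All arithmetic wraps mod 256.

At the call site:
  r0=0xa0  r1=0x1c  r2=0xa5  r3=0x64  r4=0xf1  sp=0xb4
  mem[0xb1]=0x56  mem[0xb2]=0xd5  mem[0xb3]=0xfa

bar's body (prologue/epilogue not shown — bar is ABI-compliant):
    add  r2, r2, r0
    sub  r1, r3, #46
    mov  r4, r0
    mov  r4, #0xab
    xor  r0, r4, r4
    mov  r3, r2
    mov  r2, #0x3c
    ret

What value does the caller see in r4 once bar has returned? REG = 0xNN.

REG = 0xab

prologue: push r0 -> mem[0xb3]=0xa0, sp=0xb3
prologue: push r2 -> mem[0xb2]=0xa5, sp=0xb2
prologue: push r3 -> mem[0xb1]=0x64, sp=0xb1
body[0] add  r2, r2, r0 -> r2=0x45
body[1] sub  r1, r3, #46 -> r1=0x36
body[2] mov  r4, r0 -> r4=0xa0
body[3] mov  r4, #0xab -> r4=0xab
body[4] xor  r0, r4, r4 -> r0=0x00
body[5] mov  r3, r2 -> r3=0x45
body[6] mov  r2, #0x3c -> r2=0x3c
epilogue: pop r3=0x64, sp=0xb2
epilogue: pop r2=0xa5, sp=0xb3
epilogue: pop r0=0xa0, sp=0xb4
r4 is caller-saved -> body value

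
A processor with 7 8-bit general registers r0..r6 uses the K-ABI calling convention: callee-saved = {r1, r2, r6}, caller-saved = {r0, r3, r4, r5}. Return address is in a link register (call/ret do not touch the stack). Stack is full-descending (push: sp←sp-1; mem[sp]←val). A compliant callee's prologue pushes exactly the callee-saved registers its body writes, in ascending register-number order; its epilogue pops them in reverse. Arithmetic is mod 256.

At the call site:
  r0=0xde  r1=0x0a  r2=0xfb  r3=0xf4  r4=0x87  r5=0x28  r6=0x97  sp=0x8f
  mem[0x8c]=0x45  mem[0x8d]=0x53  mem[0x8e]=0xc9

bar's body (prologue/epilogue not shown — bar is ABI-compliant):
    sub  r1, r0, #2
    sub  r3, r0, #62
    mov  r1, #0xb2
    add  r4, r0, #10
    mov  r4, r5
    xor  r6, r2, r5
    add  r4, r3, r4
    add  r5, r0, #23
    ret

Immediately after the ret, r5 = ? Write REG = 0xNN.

prologue: push r1 → mem[0x8e]=0x0a, sp=0x8e
prologue: push r6 → mem[0x8d]=0x97, sp=0x8d
body[0] sub  r1, r0, #2 → r1=0xdc
body[1] sub  r3, r0, #62 → r3=0xa0
body[2] mov  r1, #0xb2 → r1=0xb2
body[3] add  r4, r0, #10 → r4=0xe8
body[4] mov  r4, r5 → r4=0x28
body[5] xor  r6, r2, r5 → r6=0xd3
body[6] add  r4, r3, r4 → r4=0xc8
body[7] add  r5, r0, #23 → r5=0xf5
epilogue: pop r6=0x97, sp=0x8e
epilogue: pop r1=0x0a, sp=0x8f
r5 is caller-saved → body value

REG = 0xf5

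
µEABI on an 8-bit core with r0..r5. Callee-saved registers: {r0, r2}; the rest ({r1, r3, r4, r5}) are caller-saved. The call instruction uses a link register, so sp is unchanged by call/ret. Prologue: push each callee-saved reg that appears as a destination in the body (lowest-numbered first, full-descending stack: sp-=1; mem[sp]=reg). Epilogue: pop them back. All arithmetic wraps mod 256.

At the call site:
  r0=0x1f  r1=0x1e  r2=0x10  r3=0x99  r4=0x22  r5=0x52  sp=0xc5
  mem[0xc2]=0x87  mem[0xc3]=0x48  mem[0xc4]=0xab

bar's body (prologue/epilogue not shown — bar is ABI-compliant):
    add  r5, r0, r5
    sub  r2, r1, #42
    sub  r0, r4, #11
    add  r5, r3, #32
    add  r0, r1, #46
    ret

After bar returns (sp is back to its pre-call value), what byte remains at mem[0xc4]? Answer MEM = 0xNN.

prologue: push r0 → mem[0xc4]=0x1f, sp=0xc4
prologue: push r2 → mem[0xc3]=0x10, sp=0xc3
body[0] add  r5, r0, r5 → r5=0x71
body[1] sub  r2, r1, #42 → r2=0xf4
body[2] sub  r0, r4, #11 → r0=0x17
body[3] add  r5, r3, #32 → r5=0xb9
body[4] add  r0, r1, #46 → r0=0x4c
epilogue: pop r2=0x10, sp=0xc4
epilogue: pop r0=0x1f, sp=0xc5
prologue pushed ['r0', 'r2'] at ['0xc4', '0xc3']

MEM = 0x1f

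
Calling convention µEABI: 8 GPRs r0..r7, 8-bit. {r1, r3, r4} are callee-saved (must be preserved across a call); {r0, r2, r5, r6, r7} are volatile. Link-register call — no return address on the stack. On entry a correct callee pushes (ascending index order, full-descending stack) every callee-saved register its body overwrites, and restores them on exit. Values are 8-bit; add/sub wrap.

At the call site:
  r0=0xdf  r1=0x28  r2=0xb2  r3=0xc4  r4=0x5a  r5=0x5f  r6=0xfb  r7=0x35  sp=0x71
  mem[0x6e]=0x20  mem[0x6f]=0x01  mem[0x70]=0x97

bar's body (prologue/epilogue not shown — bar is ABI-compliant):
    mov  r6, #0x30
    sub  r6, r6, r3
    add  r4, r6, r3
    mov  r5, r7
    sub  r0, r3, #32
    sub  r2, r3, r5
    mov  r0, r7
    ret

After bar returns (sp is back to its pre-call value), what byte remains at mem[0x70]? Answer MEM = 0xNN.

MEM = 0x5a

prologue: push r4 → mem[0x70]=0x5a, sp=0x70
body[0] mov  r6, #0x30 → r6=0x30
body[1] sub  r6, r6, r3 → r6=0x6c
body[2] add  r4, r6, r3 → r4=0x30
body[3] mov  r5, r7 → r5=0x35
body[4] sub  r0, r3, #32 → r0=0xa4
body[5] sub  r2, r3, r5 → r2=0x8f
body[6] mov  r0, r7 → r0=0x35
epilogue: pop r4=0x5a, sp=0x71
prologue pushed ['r4'] at ['0x70']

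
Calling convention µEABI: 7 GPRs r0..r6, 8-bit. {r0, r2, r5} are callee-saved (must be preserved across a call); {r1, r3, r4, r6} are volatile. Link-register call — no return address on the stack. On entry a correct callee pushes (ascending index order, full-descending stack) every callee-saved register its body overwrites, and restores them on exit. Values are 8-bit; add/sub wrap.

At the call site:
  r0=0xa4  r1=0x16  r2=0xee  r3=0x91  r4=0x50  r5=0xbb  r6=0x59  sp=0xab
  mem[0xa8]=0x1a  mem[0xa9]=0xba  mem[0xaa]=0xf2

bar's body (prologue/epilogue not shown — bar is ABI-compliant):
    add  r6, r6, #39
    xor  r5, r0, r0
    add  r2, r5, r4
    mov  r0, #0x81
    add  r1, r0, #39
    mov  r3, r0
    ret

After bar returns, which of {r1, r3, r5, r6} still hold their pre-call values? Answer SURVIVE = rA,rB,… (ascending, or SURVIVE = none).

prologue: push r0 -> mem[0xaa]=0xa4, sp=0xaa
prologue: push r2 -> mem[0xa9]=0xee, sp=0xa9
prologue: push r5 -> mem[0xa8]=0xbb, sp=0xa8
body[0] add  r6, r6, #39 -> r6=0x80
body[1] xor  r5, r0, r0 -> r5=0x00
body[2] add  r2, r5, r4 -> r2=0x50
body[3] mov  r0, #0x81 -> r0=0x81
body[4] add  r1, r0, #39 -> r1=0xa8
body[5] mov  r3, r0 -> r3=0x81
epilogue: pop r5=0xbb, sp=0xa9
epilogue: pop r2=0xee, sp=0xaa
epilogue: pop r0=0xa4, sp=0xab
r1: caller-saved, written=True
r3: caller-saved, written=True
r5: callee-saved, written=True
r6: caller-saved, written=True

SURVIVE = r5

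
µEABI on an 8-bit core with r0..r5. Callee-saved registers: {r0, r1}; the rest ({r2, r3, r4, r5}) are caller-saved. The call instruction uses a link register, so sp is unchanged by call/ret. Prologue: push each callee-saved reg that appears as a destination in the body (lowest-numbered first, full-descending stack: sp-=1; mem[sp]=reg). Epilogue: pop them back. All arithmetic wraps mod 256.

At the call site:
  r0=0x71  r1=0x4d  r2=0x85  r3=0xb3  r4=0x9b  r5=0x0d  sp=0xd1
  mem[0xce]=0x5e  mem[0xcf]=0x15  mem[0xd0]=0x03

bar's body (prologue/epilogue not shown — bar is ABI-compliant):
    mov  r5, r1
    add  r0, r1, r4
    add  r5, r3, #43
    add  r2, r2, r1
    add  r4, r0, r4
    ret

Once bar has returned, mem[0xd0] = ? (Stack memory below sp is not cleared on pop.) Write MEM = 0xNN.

prologue: push r0 -> mem[0xd0]=0x71, sp=0xd0
body[0] mov  r5, r1 -> r5=0x4d
body[1] add  r0, r1, r4 -> r0=0xe8
body[2] add  r5, r3, #43 -> r5=0xde
body[3] add  r2, r2, r1 -> r2=0xd2
body[4] add  r4, r0, r4 -> r4=0x83
epilogue: pop r0=0x71, sp=0xd1
prologue pushed ['r0'] at ['0xd0']

MEM = 0x71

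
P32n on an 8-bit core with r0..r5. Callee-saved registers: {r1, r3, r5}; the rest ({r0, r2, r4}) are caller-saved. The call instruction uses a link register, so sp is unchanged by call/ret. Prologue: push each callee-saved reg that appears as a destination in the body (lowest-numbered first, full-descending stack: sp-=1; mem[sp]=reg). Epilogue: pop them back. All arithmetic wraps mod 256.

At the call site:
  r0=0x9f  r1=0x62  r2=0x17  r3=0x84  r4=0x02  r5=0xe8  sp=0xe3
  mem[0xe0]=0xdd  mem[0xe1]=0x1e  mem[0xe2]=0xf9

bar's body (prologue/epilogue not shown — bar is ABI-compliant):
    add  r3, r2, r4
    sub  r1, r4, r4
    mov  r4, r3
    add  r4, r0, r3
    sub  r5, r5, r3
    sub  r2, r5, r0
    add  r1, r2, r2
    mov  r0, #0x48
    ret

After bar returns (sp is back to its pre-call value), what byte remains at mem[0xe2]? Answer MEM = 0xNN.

prologue: push r1 -> mem[0xe2]=0x62, sp=0xe2
prologue: push r3 -> mem[0xe1]=0x84, sp=0xe1
prologue: push r5 -> mem[0xe0]=0xe8, sp=0xe0
body[0] add  r3, r2, r4 -> r3=0x19
body[1] sub  r1, r4, r4 -> r1=0x00
body[2] mov  r4, r3 -> r4=0x19
body[3] add  r4, r0, r3 -> r4=0xb8
body[4] sub  r5, r5, r3 -> r5=0xcf
body[5] sub  r2, r5, r0 -> r2=0x30
body[6] add  r1, r2, r2 -> r1=0x60
body[7] mov  r0, #0x48 -> r0=0x48
epilogue: pop r5=0xe8, sp=0xe1
epilogue: pop r3=0x84, sp=0xe2
epilogue: pop r1=0x62, sp=0xe3
prologue pushed ['r1', 'r3', 'r5'] at ['0xe2', '0xe1', '0xe0']

MEM = 0x62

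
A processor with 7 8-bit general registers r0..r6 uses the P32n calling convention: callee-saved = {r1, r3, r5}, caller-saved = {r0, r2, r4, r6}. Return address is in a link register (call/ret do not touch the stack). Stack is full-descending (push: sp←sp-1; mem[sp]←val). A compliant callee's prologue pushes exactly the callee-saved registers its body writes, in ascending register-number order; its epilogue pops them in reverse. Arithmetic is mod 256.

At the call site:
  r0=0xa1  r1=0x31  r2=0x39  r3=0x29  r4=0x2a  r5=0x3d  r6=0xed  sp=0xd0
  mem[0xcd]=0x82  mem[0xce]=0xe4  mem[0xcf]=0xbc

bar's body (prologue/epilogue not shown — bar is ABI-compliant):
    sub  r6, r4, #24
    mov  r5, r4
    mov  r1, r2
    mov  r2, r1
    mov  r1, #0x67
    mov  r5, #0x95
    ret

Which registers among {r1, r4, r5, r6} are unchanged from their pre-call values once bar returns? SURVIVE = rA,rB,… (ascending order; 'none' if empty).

prologue: push r1 -> mem[0xcf]=0x31, sp=0xcf
prologue: push r5 -> mem[0xce]=0x3d, sp=0xce
body[0] sub  r6, r4, #24 -> r6=0x12
body[1] mov  r5, r4 -> r5=0x2a
body[2] mov  r1, r2 -> r1=0x39
body[3] mov  r2, r1 -> r2=0x39
body[4] mov  r1, #0x67 -> r1=0x67
body[5] mov  r5, #0x95 -> r5=0x95
epilogue: pop r5=0x3d, sp=0xcf
epilogue: pop r1=0x31, sp=0xd0
r1: callee-saved, written=True
r4: caller-saved, written=False
r5: callee-saved, written=True
r6: caller-saved, written=True

SURVIVE = r1,r4,r5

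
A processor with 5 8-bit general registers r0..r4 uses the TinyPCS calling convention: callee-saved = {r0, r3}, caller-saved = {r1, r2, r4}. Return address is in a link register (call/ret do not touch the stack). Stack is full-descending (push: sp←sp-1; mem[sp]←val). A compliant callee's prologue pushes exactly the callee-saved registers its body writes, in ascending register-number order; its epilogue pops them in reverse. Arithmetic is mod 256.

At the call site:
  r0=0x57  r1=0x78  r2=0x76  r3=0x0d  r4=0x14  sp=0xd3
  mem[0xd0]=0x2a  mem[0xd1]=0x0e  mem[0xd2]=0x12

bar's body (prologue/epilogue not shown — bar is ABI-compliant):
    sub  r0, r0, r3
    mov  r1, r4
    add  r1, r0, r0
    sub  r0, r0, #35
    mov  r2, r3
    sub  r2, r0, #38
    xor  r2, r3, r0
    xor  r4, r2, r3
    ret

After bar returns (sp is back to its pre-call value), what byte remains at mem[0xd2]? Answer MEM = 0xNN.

prologue: push r0 → mem[0xd2]=0x57, sp=0xd2
body[0] sub  r0, r0, r3 → r0=0x4a
body[1] mov  r1, r4 → r1=0x14
body[2] add  r1, r0, r0 → r1=0x94
body[3] sub  r0, r0, #35 → r0=0x27
body[4] mov  r2, r3 → r2=0x0d
body[5] sub  r2, r0, #38 → r2=0x01
body[6] xor  r2, r3, r0 → r2=0x2a
body[7] xor  r4, r2, r3 → r4=0x27
epilogue: pop r0=0x57, sp=0xd3
prologue pushed ['r0'] at ['0xd2']

MEM = 0x57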